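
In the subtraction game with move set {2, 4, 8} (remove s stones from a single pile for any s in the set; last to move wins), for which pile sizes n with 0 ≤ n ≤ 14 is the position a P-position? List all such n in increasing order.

0, 1, 6, 7, 12, 13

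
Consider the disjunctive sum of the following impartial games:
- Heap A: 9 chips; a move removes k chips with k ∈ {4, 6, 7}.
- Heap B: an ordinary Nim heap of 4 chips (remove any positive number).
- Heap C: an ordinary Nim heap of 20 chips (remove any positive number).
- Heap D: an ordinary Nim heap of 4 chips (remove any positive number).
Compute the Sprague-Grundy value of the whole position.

22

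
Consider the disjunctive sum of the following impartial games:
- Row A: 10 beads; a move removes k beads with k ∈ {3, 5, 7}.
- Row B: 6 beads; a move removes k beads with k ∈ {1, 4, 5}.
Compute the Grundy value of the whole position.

2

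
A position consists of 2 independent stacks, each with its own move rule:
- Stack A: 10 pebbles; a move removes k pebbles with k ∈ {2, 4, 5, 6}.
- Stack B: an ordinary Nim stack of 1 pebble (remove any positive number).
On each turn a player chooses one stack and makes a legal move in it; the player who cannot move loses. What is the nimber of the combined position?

0

Grundy values for stack A (subtraction set {2, 4, 5, 6}):
k:     0  1  2  3  4  5  6  7  8  9 10
g(k):  0  0  1  1  2  2  3  3  0  0  1
So g(10) = 1.
Stack B is a plain Nim stack of size 1, so its Grundy value is 1.
The value of a disjunctive sum is the nim-sum of the parts.
Combined value = 1 XOR 1 = 0.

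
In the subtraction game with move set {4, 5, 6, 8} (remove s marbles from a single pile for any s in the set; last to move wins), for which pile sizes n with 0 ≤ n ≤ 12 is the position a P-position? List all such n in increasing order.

0, 1, 2, 3, 12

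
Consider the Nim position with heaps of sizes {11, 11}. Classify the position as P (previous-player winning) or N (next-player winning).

Bitwise XOR of the heap sizes:
  1011  (11)
  1011  (11)
  ----
  0000  (0)
The nim-sum is 0, so this is a P-position: the player to move is in a losing position under optimal play.

P-position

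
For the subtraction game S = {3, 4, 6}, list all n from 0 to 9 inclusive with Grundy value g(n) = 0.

0, 1, 2, 9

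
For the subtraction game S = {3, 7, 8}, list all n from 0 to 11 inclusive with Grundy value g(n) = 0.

0, 1, 2, 6, 11

Build the Grundy sequence with g(k) = mex{g(k−s) : s ∈ {3, 7, 8}, s ≤ k}:
k:     0  1  2  3  4  5  6  7  8  9 10 11
g(k):  0  0  0  1  1  1  0  2  2  1  3  0
The P-positions (g = 0) in 0..11 are 0, 1, 2, 6, 11.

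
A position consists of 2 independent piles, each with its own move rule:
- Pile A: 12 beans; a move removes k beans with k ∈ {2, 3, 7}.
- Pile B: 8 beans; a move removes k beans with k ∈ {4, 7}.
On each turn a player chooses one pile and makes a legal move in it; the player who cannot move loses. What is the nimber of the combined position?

Build the Grundy sequence for pile A with g(k) = mex{g(k−s) : s ∈ {2, 3, 7}, s ≤ k}:
k:     0  1  2  3  4  5  6  7  8  9 10 11 12
g(k):  0  0  1  1  2  0  0  1  1  2  0  0  1
So g(12) = 1.
Build the Grundy sequence for pile B with g(k) = mex{g(k−s) : s ∈ {4, 7}, s ≤ k}:
g(0) = mex{} = 0
g(1) = mex{} = 0
g(2) = mex{} = 0
g(3) = mex{} = 0
g(4) = mex{0} = 1
g(5) = mex{0} = 1
g(6) = mex{0} = 1
g(7) = mex{0} = 1
g(8) = mex{0,1} = 2
So g(8) = 2.
The value of a disjunctive sum is the nim-sum of the parts.
Combined value = 1 ⊕ 2 = 3.

3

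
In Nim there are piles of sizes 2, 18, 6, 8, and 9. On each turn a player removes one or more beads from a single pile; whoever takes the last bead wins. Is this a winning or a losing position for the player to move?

Winning position

Nim-sum: 2 XOR 18 XOR 6 XOR 8 XOR 9 = 23.
The nim-sum is 23 ≠ 0, so this is an N-position: the player to move can win.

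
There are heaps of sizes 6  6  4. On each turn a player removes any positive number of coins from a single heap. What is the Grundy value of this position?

4

Write each in binary and XOR column by column:
  110  (6)
  110  (6)
  100  (4)
  ---
  100  (4)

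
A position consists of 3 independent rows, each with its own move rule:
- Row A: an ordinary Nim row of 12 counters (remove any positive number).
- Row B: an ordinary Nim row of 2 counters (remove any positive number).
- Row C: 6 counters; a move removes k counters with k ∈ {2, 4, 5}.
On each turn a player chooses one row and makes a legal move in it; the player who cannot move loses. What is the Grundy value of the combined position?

13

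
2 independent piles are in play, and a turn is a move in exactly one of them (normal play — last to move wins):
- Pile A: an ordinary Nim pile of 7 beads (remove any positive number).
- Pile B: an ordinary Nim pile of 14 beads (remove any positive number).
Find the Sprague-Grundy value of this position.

Pile A is a plain Nim pile of size 7, so its Grundy value is 7.
Pile B is a plain Nim pile of size 14, so its Grundy value is 14.
By the Sprague-Grundy theorem, the Grundy value of a sum of independent games is the XOR of the component values.
Combined value = 7 XOR 14 = 9.

9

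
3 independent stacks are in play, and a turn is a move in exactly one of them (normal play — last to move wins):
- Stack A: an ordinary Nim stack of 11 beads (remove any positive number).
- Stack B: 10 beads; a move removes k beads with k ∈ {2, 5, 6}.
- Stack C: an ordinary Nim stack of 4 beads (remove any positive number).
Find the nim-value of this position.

14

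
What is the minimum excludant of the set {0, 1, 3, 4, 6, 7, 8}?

The values 0, 1 are all present; 2 is the first non-negative integer missing from the set.

2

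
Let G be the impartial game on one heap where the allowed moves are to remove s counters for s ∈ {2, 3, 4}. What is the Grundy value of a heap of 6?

Build the Grundy sequence with g(k) = mex{g(k−s) : s ∈ {2, 3, 4}, s ≤ k}:
k:     0  1  2  3  4  5  6
g(k):  0  0  1  1  2  2  0
So g(6) = 0.

0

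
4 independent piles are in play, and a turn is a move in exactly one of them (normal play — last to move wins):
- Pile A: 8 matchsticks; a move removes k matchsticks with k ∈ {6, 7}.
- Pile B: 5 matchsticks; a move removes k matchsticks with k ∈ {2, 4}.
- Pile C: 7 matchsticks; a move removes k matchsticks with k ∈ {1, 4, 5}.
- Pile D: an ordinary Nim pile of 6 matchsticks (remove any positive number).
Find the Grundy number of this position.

Grundy values for pile A (subtraction set {6, 7}):
k:     0  1  2  3  4  5  6  7  8
g(k):  0  0  0  0  0  0  1  1  1
So g(8) = 1.
For pile B, compute g(0), g(1), … with moves {2, 4}:
g(0) = mex{} = 0
g(1) = mex{} = 0
g(2) = mex{0} = 1
g(3) = mex{0} = 1
g(4) = mex{0,1} = 2
g(5) = mex{0,1} = 2
So g(5) = 2.
Build the Grundy sequence for pile C with g(k) = mex{g(k−s) : s ∈ {1, 4, 5}, s ≤ k}:
g(0) = mex{} = 0
g(1) = mex{0} = 1
g(2) = mex{1} = 0
g(3) = mex{0} = 1
g(4) = mex{0,1} = 2
g(5) = mex{0,1,2} = 3
g(6) = mex{0,1,3} = 2
g(7) = mex{0,1,2} = 3
So g(7) = 3.
Pile D is a plain Nim pile of size 6, so its Grundy value is 6.
The value of a disjunctive sum is the nim-sum of the parts.
Combined value = 1 ⊕ 2 ⊕ 3 ⊕ 6 = 6.

6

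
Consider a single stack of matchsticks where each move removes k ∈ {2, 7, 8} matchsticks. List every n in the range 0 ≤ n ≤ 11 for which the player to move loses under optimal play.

Build the Grundy sequence with g(k) = mex{g(k−s) : s ∈ {2, 7, 8}, s ≤ k}:
k:     0  1  2  3  4  5  6  7  8  9 10 11
g(k):  0  0  1  1  0  0  1  1  2  2  0  3
The P-positions (g = 0) in 0..11 are 0, 1, 4, 5, 10.

0, 1, 4, 5, 10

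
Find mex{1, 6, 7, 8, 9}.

0 is not in the set, so the mex is 0.

0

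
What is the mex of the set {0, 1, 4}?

The values 0, 1 are all present; 2 is the first non-negative integer missing from the set.

2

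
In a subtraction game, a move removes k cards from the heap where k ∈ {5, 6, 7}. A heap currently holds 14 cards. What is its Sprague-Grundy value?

Build the Grundy sequence with g(k) = mex{g(k−s) : s ∈ {5, 6, 7}, s ≤ k}:
g(0) = mex{} = 0
g(1) = mex{} = 0
g(2) = mex{} = 0
g(3) = mex{} = 0
g(4) = mex{} = 0
g(5) = mex{0} = 1
g(6) = mex{0} = 1
g(7) = mex{0} = 1
g(8) = mex{0} = 1
g(9) = mex{0} = 1
g(10) = mex{0,1} = 2
g(11) = mex{0,1} = 2
g(12) = mex{1} = 0
g(13) = mex{1} = 0
g(14) = mex{1} = 0
So g(14) = 0.

0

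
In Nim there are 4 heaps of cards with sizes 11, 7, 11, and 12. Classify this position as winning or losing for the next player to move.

Winning position

Nim-sum: 11 ⊕ 7 ⊕ 11 ⊕ 12 = 11.
The nim-sum is 11 ≠ 0, so this is an N-position: the player to move can win.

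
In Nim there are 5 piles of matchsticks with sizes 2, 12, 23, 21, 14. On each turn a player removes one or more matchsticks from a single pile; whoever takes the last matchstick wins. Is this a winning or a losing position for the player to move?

Winning position

Nim-sum: 2 XOR 12 XOR 23 XOR 21 XOR 14 = 2.
The nim-sum is 2 ≠ 0, so this is an N-position: the player to move can win.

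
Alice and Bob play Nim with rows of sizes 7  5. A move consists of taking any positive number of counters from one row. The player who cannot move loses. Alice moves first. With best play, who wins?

Alice wins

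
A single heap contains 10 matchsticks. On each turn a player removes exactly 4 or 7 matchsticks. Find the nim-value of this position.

2

Build the Grundy sequence with g(k) = mex{g(k−s) : s ∈ {4, 7}, s ≤ k}:
g(0) = mex{} = 0
g(1) = mex{} = 0
g(2) = mex{} = 0
g(3) = mex{} = 0
g(4) = mex{0} = 1
g(5) = mex{0} = 1
g(6) = mex{0} = 1
g(7) = mex{0} = 1
g(8) = mex{0,1} = 2
g(9) = mex{0,1} = 2
g(10) = mex{0,1} = 2
So g(10) = 2.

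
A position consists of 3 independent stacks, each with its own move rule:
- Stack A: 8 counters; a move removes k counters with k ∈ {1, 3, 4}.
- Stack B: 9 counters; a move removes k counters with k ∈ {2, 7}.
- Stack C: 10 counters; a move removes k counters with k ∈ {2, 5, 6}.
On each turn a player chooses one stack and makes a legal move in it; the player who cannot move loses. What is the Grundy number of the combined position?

0

Build the Grundy sequence for stack A with g(k) = mex{g(k−s) : s ∈ {1, 3, 4}, s ≤ k}:
g(0) = mex{} = 0
g(1) = mex{0} = 1
g(2) = mex{1} = 0
g(3) = mex{0} = 1
g(4) = mex{0,1} = 2
g(5) = mex{0,1,2} = 3
g(6) = mex{0,1,3} = 2
g(7) = mex{1,2} = 0
g(8) = mex{0,2,3} = 1
So g(8) = 1.
Build the Grundy sequence for stack B with g(k) = mex{g(k−s) : s ∈ {2, 7}, s ≤ k}:
k:     0  1  2  3  4  5  6  7  8  9
g(k):  0  0  1  1  0  0  1  1  2  0
So g(9) = 0.
Build the Grundy sequence for stack C with g(k) = mex{g(k−s) : s ∈ {2, 5, 6}, s ≤ k}:
k:     0  1  2  3  4  5  6  7  8  9 10
g(k):  0  0  1  1  0  2  1  3  0  2  1
So g(10) = 1.
The value of a disjunctive sum is the nim-sum of the parts.
Combined value = 1 XOR 0 XOR 1 = 0.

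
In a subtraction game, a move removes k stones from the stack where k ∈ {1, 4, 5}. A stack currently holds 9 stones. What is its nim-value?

1

Build the Grundy sequence with g(k) = mex{g(k−s) : s ∈ {1, 4, 5}, s ≤ k}:
g(0) = mex{} = 0
g(1) = mex{0} = 1
g(2) = mex{1} = 0
g(3) = mex{0} = 1
g(4) = mex{0,1} = 2
g(5) = mex{0,1,2} = 3
g(6) = mex{0,1,3} = 2
g(7) = mex{0,1,2} = 3
g(8) = mex{1,2,3} = 0
g(9) = mex{0,2,3} = 1
So g(9) = 1.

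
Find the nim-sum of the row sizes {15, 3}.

Nim-sum: 15 ⊕ 3 = 12.

12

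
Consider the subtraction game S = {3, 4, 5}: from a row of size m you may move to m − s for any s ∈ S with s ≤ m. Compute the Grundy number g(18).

0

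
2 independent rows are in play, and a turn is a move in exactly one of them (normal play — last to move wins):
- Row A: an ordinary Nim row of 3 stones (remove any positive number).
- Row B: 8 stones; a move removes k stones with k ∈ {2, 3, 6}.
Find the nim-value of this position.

1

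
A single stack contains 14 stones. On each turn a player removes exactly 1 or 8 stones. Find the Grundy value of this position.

Grundy values for subtraction set {1, 8}:
k:     0  1  2  3  4  5  6  7  8  9 10 11 12 13 14
g(k):  0  1  0  1  0  1  0  1  2  0  1  0  1  0  1
So g(14) = 1.

1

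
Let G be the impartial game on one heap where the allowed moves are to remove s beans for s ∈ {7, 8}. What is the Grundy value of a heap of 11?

Compute g(0), g(1), … for moves {7, 8}:
k:     0  1  2  3  4  5  6  7  8  9 10 11
g(k):  0  0  0  0  0  0  0  1  1  1  1  1
So g(11) = 1.

1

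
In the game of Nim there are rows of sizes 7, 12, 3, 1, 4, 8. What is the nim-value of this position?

Compute the nim-sum pairwise:
7 XOR 12 = 11
11 XOR 3 = 8
8 XOR 1 = 9
9 XOR 4 = 13
13 XOR 8 = 5

5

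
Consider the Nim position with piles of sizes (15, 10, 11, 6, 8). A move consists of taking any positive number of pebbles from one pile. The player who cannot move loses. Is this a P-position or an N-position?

P-position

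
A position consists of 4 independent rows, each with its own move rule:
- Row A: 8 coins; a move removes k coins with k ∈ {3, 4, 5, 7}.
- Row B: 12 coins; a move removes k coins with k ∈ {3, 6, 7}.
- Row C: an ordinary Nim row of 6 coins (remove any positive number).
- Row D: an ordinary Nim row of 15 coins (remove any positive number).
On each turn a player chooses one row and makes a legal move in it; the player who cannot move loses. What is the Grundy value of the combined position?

Build the Grundy sequence for row A with g(k) = mex{g(k−s) : s ∈ {3, 4, 5, 7}, s ≤ k}:
g(0) = mex{} = 0
g(1) = mex{} = 0
g(2) = mex{} = 0
g(3) = mex{0} = 1
g(4) = mex{0} = 1
g(5) = mex{0} = 1
g(6) = mex{0,1} = 2
g(7) = mex{0,1} = 2
g(8) = mex{0,1} = 2
So g(8) = 2.
For row B, compute g(0), g(1), … with moves {3, 6, 7}:
k:     0  1  2  3  4  5  6  7  8  9 10 11 12
g(k):  0  0  0  1  1  1  2  2  2  3  0  0  0
So g(12) = 0.
Row C is a plain Nim row of size 6, so its Grundy value is 6.
Row D is a plain Nim row of size 15, so its Grundy value is 15.
The value of a disjunctive sum is the nim-sum of the parts.
Combined value = 2 XOR 0 XOR 6 XOR 15 = 11.

11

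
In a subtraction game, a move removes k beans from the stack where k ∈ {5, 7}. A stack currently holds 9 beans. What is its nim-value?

1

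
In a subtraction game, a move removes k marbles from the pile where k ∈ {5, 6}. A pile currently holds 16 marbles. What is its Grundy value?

Compute g(0), g(1), … for moves {5, 6}:
k:     0  1  2  3  4  5  6  7  8  9 10 11 12 13 14 15 16
g(k):  0  0  0  0  0  1  1  1  1  1  2  0  0  0  0  0  1
So g(16) = 1.

1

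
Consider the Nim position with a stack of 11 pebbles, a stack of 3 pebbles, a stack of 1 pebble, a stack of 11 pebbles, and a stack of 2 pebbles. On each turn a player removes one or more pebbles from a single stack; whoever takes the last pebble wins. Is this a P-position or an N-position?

P-position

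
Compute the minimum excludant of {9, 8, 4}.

0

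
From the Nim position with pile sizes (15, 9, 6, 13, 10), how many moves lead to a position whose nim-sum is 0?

Compute the nim-sum pairwise:
15 ^ 9 = 6
6 ^ 6 = 0
0 ^ 13 = 13
13 ^ 10 = 7
The overall nim-sum is X = 7. A pile of size p has a winning move iff p XOR X < p (reduce it to p XOR X).
  15: 15 XOR 7 = 8 < 15 — winning move (to 8).
  9: 9 XOR 7 = 14 ≥ 9 — no move.
  6: 6 XOR 7 = 1 < 6 — winning move (to 1).
  13: 13 XOR 7 = 10 < 13 — winning move (to 10).
  10: 10 XOR 7 = 13 ≥ 10 — no move.
That gives 3 winning moves.

3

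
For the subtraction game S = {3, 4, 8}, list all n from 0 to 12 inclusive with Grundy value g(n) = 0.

Compute g(0), g(1), … for moves {3, 4, 8}:
k:     0  1  2  3  4  5  6  7  8  9 10 11 12
g(k):  0  0  0  1  1  1  2  0  2  3  1  3  0
The P-positions (g = 0) in 0..12 are 0, 1, 2, 7, 12.

0, 1, 2, 7, 12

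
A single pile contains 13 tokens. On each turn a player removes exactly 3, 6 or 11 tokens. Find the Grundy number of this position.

Compute g(0), g(1), … for moves {3, 6, 11}:
k:     0  1  2  3  4  5  6  7  8  9 10 11 12 13
g(k):  0  0  0  1  1  1  2  2  2  0  0  3  1  1
So g(13) = 1.

1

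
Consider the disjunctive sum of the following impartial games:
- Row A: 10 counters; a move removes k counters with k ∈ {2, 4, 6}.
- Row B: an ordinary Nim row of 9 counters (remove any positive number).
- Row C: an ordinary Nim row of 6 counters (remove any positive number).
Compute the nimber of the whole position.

Build the Grundy sequence for row A with g(k) = mex{g(k−s) : s ∈ {2, 4, 6}, s ≤ k}:
g(0) = mex{} = 0
g(1) = mex{} = 0
g(2) = mex{0} = 1
g(3) = mex{0} = 1
g(4) = mex{0,1} = 2
g(5) = mex{0,1} = 2
g(6) = mex{0,1,2} = 3
g(7) = mex{0,1,2} = 3
g(8) = mex{1,2,3} = 0
g(9) = mex{1,2,3} = 0
g(10) = mex{0,2,3} = 1
So g(10) = 1.
Row B is a plain Nim row of size 9, so its Grundy value is 9.
Row C is a plain Nim row of size 6, so its Grundy value is 6.
The value of a disjunctive sum is the nim-sum of the parts.
Combined value = 1 XOR 9 XOR 6 = 14.

14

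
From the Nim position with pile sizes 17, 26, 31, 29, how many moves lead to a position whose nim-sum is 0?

Compute the nim-sum pairwise:
17 ⊕ 26 = 11
11 ⊕ 31 = 20
20 ⊕ 29 = 9
The overall nim-sum is X = 9. A pile of size p has a winning move iff p XOR X < p (reduce it to p XOR X).
  17: 17 XOR 9 = 24 ≥ 17 — no move.
  26: 26 XOR 9 = 19 < 26 — winning move (to 19).
  31: 31 XOR 9 = 22 < 31 — winning move (to 22).
  29: 29 XOR 9 = 20 < 29 — winning move (to 20).
That gives 3 winning moves.

3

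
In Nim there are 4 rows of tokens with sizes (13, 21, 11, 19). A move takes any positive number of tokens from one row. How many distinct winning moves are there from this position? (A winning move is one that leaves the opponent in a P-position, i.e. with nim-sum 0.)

0

In binary:
  01101  (13)
  10101  (21)
  01011  (11)
  10011  (19)
  -----
  00000  (0)
The nim-sum is already 0, so every move leaves a nonzero nim-sum — there are no winning moves.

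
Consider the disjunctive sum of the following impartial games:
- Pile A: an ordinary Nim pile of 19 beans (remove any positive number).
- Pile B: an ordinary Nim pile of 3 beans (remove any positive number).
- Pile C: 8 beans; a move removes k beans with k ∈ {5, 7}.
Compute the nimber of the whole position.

Pile A is a plain Nim pile of size 19, so its Grundy value is 19.
Pile B is a plain Nim pile of size 3, so its Grundy value is 3.
For pile C, compute g(0), g(1), … with moves {5, 7}:
k:     0  1  2  3  4  5  6  7  8
g(k):  0  0  0  0  0  1  1  1  1
So g(8) = 1.
By the Sprague-Grundy theorem, the Grundy value of a sum of independent games is the XOR of the component values.
Combined value = 19 ⊕ 3 ⊕ 1 = 17.

17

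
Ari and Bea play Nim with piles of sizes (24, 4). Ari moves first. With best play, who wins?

Nim-sum: 24 XOR 4 = 28.
The nim-sum is 28 ≠ 0, so this is an N-position: the player to move can win; Ari has a winning move.

Ari wins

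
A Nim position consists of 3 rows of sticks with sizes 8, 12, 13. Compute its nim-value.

9

Nim-sum: 8 ⊕ 12 ⊕ 13 = 9.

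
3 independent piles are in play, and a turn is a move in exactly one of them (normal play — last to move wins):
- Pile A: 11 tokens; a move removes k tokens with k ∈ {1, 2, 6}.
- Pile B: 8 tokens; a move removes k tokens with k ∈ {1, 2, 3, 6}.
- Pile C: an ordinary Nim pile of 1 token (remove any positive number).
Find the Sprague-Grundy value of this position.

Grundy values for pile A (subtraction set {1, 2, 6}):
k:     0  1  2  3  4  5  6  7  8  9 10 11
g(k):  0  1  2  0  1  2  3  0  1  2  0  1
So g(11) = 1.
Grundy values for pile B (subtraction set {1, 2, 3, 6}):
k:     0  1  2  3  4  5  6  7  8
g(k):  0  1  2  3  0  1  2  3  0
So g(8) = 0.
Pile C is a plain Nim pile of size 1, so its Grundy value is 1.
The value of a disjunctive sum is the nim-sum of the parts.
Combined value = 1 XOR 0 XOR 1 = 0.

0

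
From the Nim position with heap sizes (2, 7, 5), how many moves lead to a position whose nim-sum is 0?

0

Compute the nim-sum pairwise:
2 XOR 7 = 5
5 XOR 5 = 0
The nim-sum is already 0, so every move leaves a nonzero nim-sum — there are no winning moves.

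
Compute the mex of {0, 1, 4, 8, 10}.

2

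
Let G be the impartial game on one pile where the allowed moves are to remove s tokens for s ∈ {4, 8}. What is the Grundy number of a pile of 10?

Build the Grundy sequence with g(k) = mex{g(k−s) : s ∈ {4, 8}, s ≤ k}:
g(0) = mex{} = 0
g(1) = mex{} = 0
g(2) = mex{} = 0
g(3) = mex{} = 0
g(4) = mex{0} = 1
g(5) = mex{0} = 1
g(6) = mex{0} = 1
g(7) = mex{0} = 1
g(8) = mex{0,1} = 2
g(9) = mex{0,1} = 2
g(10) = mex{0,1} = 2
So g(10) = 2.

2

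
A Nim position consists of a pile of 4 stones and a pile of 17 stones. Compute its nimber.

Compute the nim-sum pairwise:
4 XOR 17 = 21

21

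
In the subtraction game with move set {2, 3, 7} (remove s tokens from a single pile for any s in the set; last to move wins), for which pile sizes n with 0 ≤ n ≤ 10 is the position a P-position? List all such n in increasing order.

Grundy values for subtraction set {2, 3, 7}:
g(0) = mex{} = 0
g(1) = mex{} = 0
g(2) = mex{0} = 1
g(3) = mex{0} = 1
g(4) = mex{0,1} = 2
g(5) = mex{1} = 0
g(6) = mex{1,2} = 0
g(7) = mex{0,2} = 1
g(8) = mex{0} = 1
g(9) = mex{0,1} = 2
g(10) = mex{1} = 0
The P-positions (g = 0) in 0..10 are 0, 1, 5, 6, 10.

0, 1, 5, 6, 10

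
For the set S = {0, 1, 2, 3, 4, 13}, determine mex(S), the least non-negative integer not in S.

5

The values 0, 1, 2, 3, 4 are all present; 5 is the first non-negative integer missing from the set.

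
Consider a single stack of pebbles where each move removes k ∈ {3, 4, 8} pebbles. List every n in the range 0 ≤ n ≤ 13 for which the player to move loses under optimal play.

0, 1, 2, 7, 12, 13

Compute g(0), g(1), … for moves {3, 4, 8}:
k:     0  1  2  3  4  5  6  7  8  9 10 11 12 13
g(k):  0  0  0  1  1  1  2  0  2  3  1  3  0  0
The P-positions (g = 0) in 0..13 are 0, 1, 2, 7, 12, 13.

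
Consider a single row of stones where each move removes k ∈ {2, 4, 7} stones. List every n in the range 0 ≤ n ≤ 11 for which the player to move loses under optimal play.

0, 1, 6, 9

Grundy values for subtraction set {2, 4, 7}:
k:     0  1  2  3  4  5  6  7  8  9 10 11
g(k):  0  0  1  1  2  2  0  3  1  0  2  1
The P-positions (g = 0) in 0..11 are 0, 1, 6, 9.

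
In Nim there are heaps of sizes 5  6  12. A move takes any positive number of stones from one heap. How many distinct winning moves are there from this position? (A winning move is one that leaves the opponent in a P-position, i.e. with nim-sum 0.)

Nim-sum: 5 ⊕ 6 ⊕ 12 = 15.
The overall nim-sum is X = 15. A heap of size p has a winning move iff p XOR X < p (reduce it to p XOR X).
  5: 5 XOR 15 = 10 ≥ 5 — no move.
  6: 6 XOR 15 = 9 ≥ 6 — no move.
  12: 12 XOR 15 = 3 < 12 — winning move (to 3).
That gives 1 winning move.

1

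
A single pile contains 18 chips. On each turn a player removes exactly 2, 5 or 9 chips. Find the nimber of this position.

Compute g(0), g(1), … for moves {2, 5, 9}:
k:     0  1  2  3  4  5  6  7  8  9 10 11 12 13 14 15 16 17 18
g(k):  0  0  1  1  0  2  1  0  0  1  1  0  2  1  0  0  1  1  0
So g(18) = 0.

0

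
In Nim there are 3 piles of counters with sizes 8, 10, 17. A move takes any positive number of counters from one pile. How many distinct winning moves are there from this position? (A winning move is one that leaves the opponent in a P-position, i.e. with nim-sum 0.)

1

Nim-sum: 8 ^ 10 ^ 17 = 19.
The overall nim-sum is X = 19. A pile of size p has a winning move iff p XOR X < p (reduce it to p XOR X).
  8: 8 XOR 19 = 27 ≥ 8 — no move.
  10: 10 XOR 19 = 25 ≥ 10 — no move.
  17: 17 XOR 19 = 2 < 17 — winning move (to 2).
That gives 1 winning move.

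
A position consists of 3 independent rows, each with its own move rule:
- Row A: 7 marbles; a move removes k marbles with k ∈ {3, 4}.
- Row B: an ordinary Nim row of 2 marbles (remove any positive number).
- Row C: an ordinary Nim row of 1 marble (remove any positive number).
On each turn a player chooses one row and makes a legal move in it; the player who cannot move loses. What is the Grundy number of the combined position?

For row A, compute g(0), g(1), … with moves {3, 4}:
k:     0  1  2  3  4  5  6  7
g(k):  0  0  0  1  1  1  2  0
So g(7) = 0.
Row B is a plain Nim row of size 2, so its Grundy value is 2.
Row C is a plain Nim row of size 1, so its Grundy value is 1.
By the Sprague-Grundy theorem, the Grundy value of a sum of independent games is the XOR of the component values.
Combined value = 0 ⊕ 2 ⊕ 1 = 3.

3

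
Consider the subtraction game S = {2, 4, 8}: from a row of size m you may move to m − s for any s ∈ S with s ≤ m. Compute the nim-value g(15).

1

Build the Grundy sequence with g(k) = mex{g(k−s) : s ∈ {2, 4, 8}, s ≤ k}:
k:     0  1  2  3  4  5  6  7  8  9 10 11 12 13 14 15
g(k):  0  0  1  1  2  2  0  0  1  1  2  2  0  0  1  1
So g(15) = 1.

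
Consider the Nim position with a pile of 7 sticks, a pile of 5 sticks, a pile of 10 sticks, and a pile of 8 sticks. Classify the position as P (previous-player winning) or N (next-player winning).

P-position

Compute the nim-sum pairwise:
7 XOR 5 = 2
2 XOR 10 = 8
8 XOR 8 = 0
The nim-sum is 0, so this is a P-position: the player to move is in a losing position under optimal play.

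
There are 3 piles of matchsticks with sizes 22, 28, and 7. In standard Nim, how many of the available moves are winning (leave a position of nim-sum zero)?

Nim-sum: 22 XOR 28 XOR 7 = 13.
The overall nim-sum is X = 13. A pile of size p has a winning move iff p XOR X < p (reduce it to p XOR X).
  22: 22 XOR 13 = 27 ≥ 22 — no move.
  28: 28 XOR 13 = 17 < 28 — winning move (to 17).
  7: 7 XOR 13 = 10 ≥ 7 — no move.
That gives 1 winning move.

1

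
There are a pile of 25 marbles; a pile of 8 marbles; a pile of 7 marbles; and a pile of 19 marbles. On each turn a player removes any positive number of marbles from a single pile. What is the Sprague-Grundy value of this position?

Nim-sum: 25 XOR 8 XOR 7 XOR 19 = 5.

5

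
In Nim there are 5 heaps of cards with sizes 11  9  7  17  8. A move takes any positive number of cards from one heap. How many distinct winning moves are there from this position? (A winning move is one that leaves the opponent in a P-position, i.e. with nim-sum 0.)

Compute the nim-sum pairwise:
11 XOR 9 = 2
2 XOR 7 = 5
5 XOR 17 = 20
20 XOR 8 = 28
The overall nim-sum is X = 28. A heap of size p has a winning move iff p XOR X < p (reduce it to p XOR X).
  11: 11 XOR 28 = 23 ≥ 11 — no move.
  9: 9 XOR 28 = 21 ≥ 9 — no move.
  7: 7 XOR 28 = 27 ≥ 7 — no move.
  17: 17 XOR 28 = 13 < 17 — winning move (to 13).
  8: 8 XOR 28 = 20 ≥ 8 — no move.
That gives 1 winning move.

1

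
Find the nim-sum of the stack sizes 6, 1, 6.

1

Compute the nim-sum pairwise:
6 ⊕ 1 = 7
7 ⊕ 6 = 1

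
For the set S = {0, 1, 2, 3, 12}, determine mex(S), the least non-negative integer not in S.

The values 0, 1, 2, 3 are all present; 4 is the first non-negative integer missing from the set.

4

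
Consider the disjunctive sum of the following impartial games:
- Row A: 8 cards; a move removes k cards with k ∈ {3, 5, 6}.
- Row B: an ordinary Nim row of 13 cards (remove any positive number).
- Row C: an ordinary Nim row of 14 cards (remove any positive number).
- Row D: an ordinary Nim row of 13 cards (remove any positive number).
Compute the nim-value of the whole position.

For row A, compute g(0), g(1), … with moves {3, 5, 6}:
g(0) = mex{} = 0
g(1) = mex{} = 0
g(2) = mex{} = 0
g(3) = mex{0} = 1
g(4) = mex{0} = 1
g(5) = mex{0} = 1
g(6) = mex{0,1} = 2
g(7) = mex{0,1} = 2
g(8) = mex{0,1} = 2
So g(8) = 2.
Row B is a plain Nim row of size 13, so its Grundy value is 13.
Row C is a plain Nim row of size 14, so its Grundy value is 14.
Row D is a plain Nim row of size 13, so its Grundy value is 13.
The value of a disjunctive sum is the nim-sum of the parts.
Combined value = 2 XOR 13 XOR 14 XOR 13 = 12.

12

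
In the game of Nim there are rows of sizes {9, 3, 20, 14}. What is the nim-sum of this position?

Write each in binary and XOR column by column:
  01001  (9)
  00011  (3)
  10100  (20)
  01110  (14)
  -----
  10000  (16)

16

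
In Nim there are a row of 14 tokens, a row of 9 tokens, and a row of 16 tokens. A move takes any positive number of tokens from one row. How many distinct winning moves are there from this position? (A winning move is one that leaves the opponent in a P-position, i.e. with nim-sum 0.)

Write each in binary and XOR column by column:
  01110  (14)
  01001  (9)
  10000  (16)
  -----
  10111  (23)
The overall nim-sum is X = 23. A row of size p has a winning move iff p XOR X < p (reduce it to p XOR X).
  14: 14 XOR 23 = 25 ≥ 14 — no move.
  9: 9 XOR 23 = 30 ≥ 9 — no move.
  16: 16 XOR 23 = 7 < 16 — winning move (to 7).
That gives 1 winning move.

1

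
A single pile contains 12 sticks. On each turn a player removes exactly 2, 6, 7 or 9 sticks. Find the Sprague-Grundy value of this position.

2

Compute g(0), g(1), … for moves {2, 6, 7, 9}:
k:     0  1  2  3  4  5  6  7  8  9 10 11 12
g(k):  0  0  1  1  0  0  1  1  2  2  3  3  2
So g(12) = 2.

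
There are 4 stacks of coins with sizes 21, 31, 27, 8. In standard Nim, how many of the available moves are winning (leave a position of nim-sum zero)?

In binary:
  10101  (21)
  11111  (31)
  11011  (27)
  01000  (8)
  -----
  11001  (25)
The overall nim-sum is X = 25. A stack of size p has a winning move iff p XOR X < p (reduce it to p XOR X).
  21: 21 XOR 25 = 12 < 21 — winning move (to 12).
  31: 31 XOR 25 = 6 < 31 — winning move (to 6).
  27: 27 XOR 25 = 2 < 27 — winning move (to 2).
  8: 8 XOR 25 = 17 ≥ 8 — no move.
That gives 3 winning moves.

3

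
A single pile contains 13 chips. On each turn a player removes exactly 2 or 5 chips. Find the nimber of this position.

Grundy values for subtraction set {2, 5}:
k:     0  1  2  3  4  5  6  7  8  9 10 11 12 13
g(k):  0  0  1  1  0  2  1  0  0  1  1  0  2  1
So g(13) = 1.

1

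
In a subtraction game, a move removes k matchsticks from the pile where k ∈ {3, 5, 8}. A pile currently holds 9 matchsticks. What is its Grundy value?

Compute g(0), g(1), … for moves {3, 5, 8}:
k:     0  1  2  3  4  5  6  7  8  9
g(k):  0  0  0  1  1  1  2  2  2  3
So g(9) = 3.

3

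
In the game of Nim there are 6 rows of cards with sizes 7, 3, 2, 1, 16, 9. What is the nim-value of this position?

Write each in binary and XOR column by column:
  00111  (7)
  00011  (3)
  00010  (2)
  00001  (1)
  10000  (16)
  01001  (9)
  -----
  11110  (30)

30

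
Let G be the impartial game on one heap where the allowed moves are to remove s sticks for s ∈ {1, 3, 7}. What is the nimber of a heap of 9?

1

Compute g(0), g(1), … for moves {1, 3, 7}:
g(0) = mex{} = 0
g(1) = mex{0} = 1
g(2) = mex{1} = 0
g(3) = mex{0} = 1
g(4) = mex{1} = 0
g(5) = mex{0} = 1
g(6) = mex{1} = 0
g(7) = mex{0} = 1
g(8) = mex{1} = 0
g(9) = mex{0} = 1
So g(9) = 1.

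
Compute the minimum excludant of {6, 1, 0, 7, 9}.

2

The values 0, 1 are all present; 2 is the first non-negative integer missing from the set.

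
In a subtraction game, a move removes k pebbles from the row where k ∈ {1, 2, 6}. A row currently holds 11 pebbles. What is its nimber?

Build the Grundy sequence with g(k) = mex{g(k−s) : s ∈ {1, 2, 6}, s ≤ k}:
g(0) = mex{} = 0
g(1) = mex{0} = 1
g(2) = mex{0,1} = 2
g(3) = mex{1,2} = 0
g(4) = mex{0,2} = 1
g(5) = mex{0,1} = 2
g(6) = mex{0,1,2} = 3
g(7) = mex{1,2,3} = 0
g(8) = mex{0,2,3} = 1
g(9) = mex{0,1} = 2
g(10) = mex{1,2} = 0
g(11) = mex{0,2} = 1
So g(11) = 1.

1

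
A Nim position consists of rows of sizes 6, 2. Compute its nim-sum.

Compute the nim-sum pairwise:
6 ^ 2 = 4

4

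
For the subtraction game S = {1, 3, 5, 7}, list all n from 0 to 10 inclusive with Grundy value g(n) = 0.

0, 2, 4, 6, 8, 10

Compute g(0), g(1), … for moves {1, 3, 5, 7}:
k:     0  1  2  3  4  5  6  7  8  9 10
g(k):  0  1  0  1  0  1  0  1  0  1  0
The P-positions (g = 0) in 0..10 are 0, 2, 4, 6, 8, 10.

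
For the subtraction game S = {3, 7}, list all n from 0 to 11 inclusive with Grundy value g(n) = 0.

Grundy values for subtraction set {3, 7}:
g(0) = mex{} = 0
g(1) = mex{} = 0
g(2) = mex{} = 0
g(3) = mex{0} = 1
g(4) = mex{0} = 1
g(5) = mex{0} = 1
g(6) = mex{1} = 0
g(7) = mex{0,1} = 2
g(8) = mex{0,1} = 2
g(9) = mex{0} = 1
g(10) = mex{1,2} = 0
g(11) = mex{1,2} = 0
The P-positions (g = 0) in 0..11 are 0, 1, 2, 6, 10, 11.

0, 1, 2, 6, 10, 11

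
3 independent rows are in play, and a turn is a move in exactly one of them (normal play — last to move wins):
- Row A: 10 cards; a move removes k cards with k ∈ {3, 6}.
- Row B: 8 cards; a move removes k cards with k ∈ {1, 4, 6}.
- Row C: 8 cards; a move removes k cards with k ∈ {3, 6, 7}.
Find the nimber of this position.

3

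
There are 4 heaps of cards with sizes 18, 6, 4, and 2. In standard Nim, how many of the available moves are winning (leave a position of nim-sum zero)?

Compute the nim-sum pairwise:
18 XOR 6 = 20
20 XOR 4 = 16
16 XOR 2 = 18
The overall nim-sum is X = 18. A heap of size p has a winning move iff p XOR X < p (reduce it to p XOR X).
  18: 18 XOR 18 = 0 < 18 — winning move (to 0).
  6: 6 XOR 18 = 20 ≥ 6 — no move.
  4: 4 XOR 18 = 22 ≥ 4 — no move.
  2: 2 XOR 18 = 16 ≥ 2 — no move.
That gives 1 winning move.

1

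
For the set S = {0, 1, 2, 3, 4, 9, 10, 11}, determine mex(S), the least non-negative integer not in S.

The values 0, 1, 2, 3, 4 are all present; 5 is the first non-negative integer missing from the set.

5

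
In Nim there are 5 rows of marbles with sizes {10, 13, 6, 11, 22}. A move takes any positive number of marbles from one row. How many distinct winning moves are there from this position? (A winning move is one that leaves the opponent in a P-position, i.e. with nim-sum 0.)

1

Nim-sum: 10 ^ 13 ^ 6 ^ 11 ^ 22 = 28.
The overall nim-sum is X = 28. A row of size p has a winning move iff p XOR X < p (reduce it to p XOR X).
  10: 10 XOR 28 = 22 ≥ 10 — no move.
  13: 13 XOR 28 = 17 ≥ 13 — no move.
  6: 6 XOR 28 = 26 ≥ 6 — no move.
  11: 11 XOR 28 = 23 ≥ 11 — no move.
  22: 22 XOR 28 = 10 < 22 — winning move (to 10).
That gives 1 winning move.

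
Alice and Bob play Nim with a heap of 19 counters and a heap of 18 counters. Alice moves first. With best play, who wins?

Alice wins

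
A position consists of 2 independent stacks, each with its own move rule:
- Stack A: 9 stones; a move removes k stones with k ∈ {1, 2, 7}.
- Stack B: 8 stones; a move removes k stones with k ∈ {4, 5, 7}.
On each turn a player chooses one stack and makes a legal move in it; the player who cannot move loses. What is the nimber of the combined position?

For stack A, compute g(0), g(1), … with moves {1, 2, 7}:
g(0) = mex{} = 0
g(1) = mex{0} = 1
g(2) = mex{0,1} = 2
g(3) = mex{1,2} = 0
g(4) = mex{0,2} = 1
g(5) = mex{0,1} = 2
g(6) = mex{1,2} = 0
g(7) = mex{0,2} = 1
g(8) = mex{0,1} = 2
g(9) = mex{1,2} = 0
So g(9) = 0.
Build the Grundy sequence for stack B with g(k) = mex{g(k−s) : s ∈ {4, 5, 7}, s ≤ k}:
k:     0  1  2  3  4  5  6  7  8
g(k):  0  0  0  0  1  1  1  1  2
So g(8) = 2.
The value of a disjunctive sum is the nim-sum of the parts.
Combined value = 0 XOR 2 = 2.

2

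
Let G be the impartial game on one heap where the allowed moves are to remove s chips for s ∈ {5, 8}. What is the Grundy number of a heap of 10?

2

Compute g(0), g(1), … for moves {5, 8}:
g(0) = mex{} = 0
g(1) = mex{} = 0
g(2) = mex{} = 0
g(3) = mex{} = 0
g(4) = mex{} = 0
g(5) = mex{0} = 1
g(6) = mex{0} = 1
g(7) = mex{0} = 1
g(8) = mex{0} = 1
g(9) = mex{0} = 1
g(10) = mex{0,1} = 2
So g(10) = 2.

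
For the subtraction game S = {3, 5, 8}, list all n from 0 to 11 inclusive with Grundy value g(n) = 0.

Compute g(0), g(1), … for moves {3, 5, 8}:
g(0) = mex{} = 0
g(1) = mex{} = 0
g(2) = mex{} = 0
g(3) = mex{0} = 1
g(4) = mex{0} = 1
g(5) = mex{0} = 1
g(6) = mex{0,1} = 2
g(7) = mex{0,1} = 2
g(8) = mex{0,1} = 2
g(9) = mex{0,1,2} = 3
g(10) = mex{0,1,2} = 3
g(11) = mex{1,2} = 0
The P-positions (g = 0) in 0..11 are 0, 1, 2, 11.

0, 1, 2, 11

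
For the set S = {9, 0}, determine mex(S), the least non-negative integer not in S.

0 is in the set but 1 is not, so the mex is 1.

1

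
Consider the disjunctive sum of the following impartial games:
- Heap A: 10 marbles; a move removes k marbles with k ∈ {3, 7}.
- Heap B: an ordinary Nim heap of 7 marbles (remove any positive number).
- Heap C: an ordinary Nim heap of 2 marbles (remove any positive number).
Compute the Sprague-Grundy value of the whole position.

5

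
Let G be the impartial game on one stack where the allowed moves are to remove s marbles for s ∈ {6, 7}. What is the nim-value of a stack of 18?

Build the Grundy sequence with g(k) = mex{g(k−s) : s ∈ {6, 7}, s ≤ k}:
k:     0  1  2  3  4  5  6  7  8  9 10 11 12 13 14 15 16 17 18
g(k):  0  0  0  0  0  0  1  1  1  1  1  1  2  0  0  0  0  0  0
So g(18) = 0.

0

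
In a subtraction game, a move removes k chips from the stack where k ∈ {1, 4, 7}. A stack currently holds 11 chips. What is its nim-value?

Compute g(0), g(1), … for moves {1, 4, 7}:
k:     0  1  2  3  4  5  6  7  8  9 10 11
g(k):  0  1  0  1  2  0  1  2  0  1  0  1
So g(11) = 1.

1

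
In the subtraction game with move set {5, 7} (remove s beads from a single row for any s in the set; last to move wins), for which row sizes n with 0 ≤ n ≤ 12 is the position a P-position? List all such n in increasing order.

0, 1, 2, 3, 4, 12

Compute g(0), g(1), … for moves {5, 7}:
g(0) = mex{} = 0
g(1) = mex{} = 0
g(2) = mex{} = 0
g(3) = mex{} = 0
g(4) = mex{} = 0
g(5) = mex{0} = 1
g(6) = mex{0} = 1
g(7) = mex{0} = 1
g(8) = mex{0} = 1
g(9) = mex{0} = 1
g(10) = mex{0,1} = 2
g(11) = mex{0,1} = 2
g(12) = mex{1} = 0
The P-positions (g = 0) in 0..12 are 0, 1, 2, 3, 4, 12.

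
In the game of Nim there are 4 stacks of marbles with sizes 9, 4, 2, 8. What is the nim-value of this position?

7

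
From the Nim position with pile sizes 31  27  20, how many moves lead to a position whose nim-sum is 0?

Nim-sum: 31 XOR 27 XOR 20 = 16.
The overall nim-sum is X = 16. A pile of size p has a winning move iff p XOR X < p (reduce it to p XOR X).
  31: 31 XOR 16 = 15 < 31 — winning move (to 15).
  27: 27 XOR 16 = 11 < 27 — winning move (to 11).
  20: 20 XOR 16 = 4 < 20 — winning move (to 4).
That gives 3 winning moves.

3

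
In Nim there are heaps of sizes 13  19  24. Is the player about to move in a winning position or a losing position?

Compute the nim-sum pairwise:
13 ^ 19 = 30
30 ^ 24 = 6
The nim-sum is 6 ≠ 0, so this is an N-position: the player to move can win.

Winning position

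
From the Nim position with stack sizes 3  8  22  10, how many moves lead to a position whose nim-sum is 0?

1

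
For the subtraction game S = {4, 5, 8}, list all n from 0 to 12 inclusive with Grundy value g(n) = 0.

0, 1, 2, 3, 12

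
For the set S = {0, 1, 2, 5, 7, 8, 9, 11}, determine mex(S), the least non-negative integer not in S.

The values 0, 1, 2 are all present; 3 is the first non-negative integer missing from the set.

3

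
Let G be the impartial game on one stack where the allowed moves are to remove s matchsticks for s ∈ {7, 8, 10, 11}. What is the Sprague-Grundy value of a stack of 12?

1

Compute g(0), g(1), … for moves {7, 8, 10, 11}:
g(0) = mex{} = 0
g(1) = mex{} = 0
g(2) = mex{} = 0
g(3) = mex{} = 0
g(4) = mex{} = 0
g(5) = mex{} = 0
g(6) = mex{} = 0
g(7) = mex{0} = 1
g(8) = mex{0} = 1
g(9) = mex{0} = 1
g(10) = mex{0} = 1
g(11) = mex{0} = 1
g(12) = mex{0} = 1
So g(12) = 1.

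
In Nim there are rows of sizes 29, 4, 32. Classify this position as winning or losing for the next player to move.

Winning position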